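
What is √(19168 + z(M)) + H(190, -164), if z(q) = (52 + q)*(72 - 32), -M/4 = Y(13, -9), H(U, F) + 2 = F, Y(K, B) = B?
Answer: -166 + 4*√1418 ≈ -15.375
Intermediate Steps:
H(U, F) = -2 + F
M = 36 (M = -4*(-9) = 36)
z(q) = 2080 + 40*q (z(q) = (52 + q)*40 = 2080 + 40*q)
√(19168 + z(M)) + H(190, -164) = √(19168 + (2080 + 40*36)) + (-2 - 164) = √(19168 + (2080 + 1440)) - 166 = √(19168 + 3520) - 166 = √22688 - 166 = 4*√1418 - 166 = -166 + 4*√1418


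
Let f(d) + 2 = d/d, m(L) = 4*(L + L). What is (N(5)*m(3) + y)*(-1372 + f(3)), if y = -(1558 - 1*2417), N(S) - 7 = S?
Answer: -1574831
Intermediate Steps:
N(S) = 7 + S
m(L) = 8*L (m(L) = 4*(2*L) = 8*L)
f(d) = -1 (f(d) = -2 + d/d = -2 + 1 = -1)
y = 859 (y = -(1558 - 2417) = -1*(-859) = 859)
(N(5)*m(3) + y)*(-1372 + f(3)) = ((7 + 5)*(8*3) + 859)*(-1372 - 1) = (12*24 + 859)*(-1373) = (288 + 859)*(-1373) = 1147*(-1373) = -1574831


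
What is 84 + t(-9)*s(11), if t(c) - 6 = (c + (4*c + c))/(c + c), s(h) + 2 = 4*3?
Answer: 174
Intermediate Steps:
s(h) = 10 (s(h) = -2 + 4*3 = -2 + 12 = 10)
t(c) = 9 (t(c) = 6 + (c + (4*c + c))/(c + c) = 6 + (c + 5*c)/((2*c)) = 6 + (6*c)*(1/(2*c)) = 6 + 3 = 9)
84 + t(-9)*s(11) = 84 + 9*10 = 84 + 90 = 174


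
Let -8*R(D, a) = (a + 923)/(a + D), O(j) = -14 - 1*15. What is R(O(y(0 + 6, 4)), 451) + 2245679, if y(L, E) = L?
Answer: 3790705465/1688 ≈ 2.2457e+6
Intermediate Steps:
O(j) = -29 (O(j) = -14 - 15 = -29)
R(D, a) = -(923 + a)/(8*(D + a)) (R(D, a) = -(a + 923)/(8*(a + D)) = -(923 + a)/(8*(D + a)))
R(O(y(0 + 6, 4)), 451) + 2245679 = (-923 - 1*451)/(8*(-29 + 451)) + 2245679 = (⅛)*(-923 - 451)/422 + 2245679 = (⅛)*(1/422)*(-1374) + 2245679 = -687/1688 + 2245679 = 3790705465/1688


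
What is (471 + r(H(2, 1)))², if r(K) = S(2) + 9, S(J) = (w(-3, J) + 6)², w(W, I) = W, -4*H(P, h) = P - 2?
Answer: 239121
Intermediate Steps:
H(P, h) = ½ - P/4 (H(P, h) = -(P - 2)/4 = -(-2 + P)/4 = ½ - P/4)
S(J) = 9 (S(J) = (-3 + 6)² = 3² = 9)
r(K) = 18 (r(K) = 9 + 9 = 18)
(471 + r(H(2, 1)))² = (471 + 18)² = 489² = 239121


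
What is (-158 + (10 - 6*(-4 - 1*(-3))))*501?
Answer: -71142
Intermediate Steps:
(-158 + (10 - 6*(-4 - 1*(-3))))*501 = (-158 + (10 - 6*(-4 + 3)))*501 = (-158 + (10 - 6*(-1)))*501 = (-158 + (10 + 6))*501 = (-158 + 16)*501 = -142*501 = -71142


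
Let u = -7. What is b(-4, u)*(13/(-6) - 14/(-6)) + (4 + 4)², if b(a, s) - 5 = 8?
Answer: 397/6 ≈ 66.167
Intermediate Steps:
b(a, s) = 13 (b(a, s) = 5 + 8 = 13)
b(-4, u)*(13/(-6) - 14/(-6)) + (4 + 4)² = 13*(13/(-6) - 14/(-6)) + (4 + 4)² = 13*(13*(-⅙) - 14*(-⅙)) + 8² = 13*(-13/6 + 7/3) + 64 = 13*(⅙) + 64 = 13/6 + 64 = 397/6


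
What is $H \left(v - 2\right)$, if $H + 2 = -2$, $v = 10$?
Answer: $-32$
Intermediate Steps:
$H = -4$ ($H = -2 - 2 = -4$)
$H \left(v - 2\right) = - 4 \left(10 - 2\right) = \left(-4\right) 8 = -32$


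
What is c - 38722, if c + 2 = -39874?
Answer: -78598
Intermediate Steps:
c = -39876 (c = -2 - 39874 = -39876)
c - 38722 = -39876 - 38722 = -78598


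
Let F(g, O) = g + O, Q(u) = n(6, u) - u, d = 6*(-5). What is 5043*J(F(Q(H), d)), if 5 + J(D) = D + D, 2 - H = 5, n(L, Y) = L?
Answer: -237021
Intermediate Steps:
d = -30
H = -3 (H = 2 - 1*5 = 2 - 5 = -3)
Q(u) = 6 - u
F(g, O) = O + g
J(D) = -5 + 2*D (J(D) = -5 + (D + D) = -5 + 2*D)
5043*J(F(Q(H), d)) = 5043*(-5 + 2*(-30 + (6 - 1*(-3)))) = 5043*(-5 + 2*(-30 + (6 + 3))) = 5043*(-5 + 2*(-30 + 9)) = 5043*(-5 + 2*(-21)) = 5043*(-5 - 42) = 5043*(-47) = -237021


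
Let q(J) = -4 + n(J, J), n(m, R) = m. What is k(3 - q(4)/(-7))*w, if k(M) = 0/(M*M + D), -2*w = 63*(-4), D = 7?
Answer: 0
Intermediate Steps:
q(J) = -4 + J
w = 126 (w = -63*(-4)/2 = -1/2*(-252) = 126)
k(M) = 0 (k(M) = 0/(M*M + 7) = 0/(M**2 + 7) = 0/(7 + M**2) = 0)
k(3 - q(4)/(-7))*w = 0*126 = 0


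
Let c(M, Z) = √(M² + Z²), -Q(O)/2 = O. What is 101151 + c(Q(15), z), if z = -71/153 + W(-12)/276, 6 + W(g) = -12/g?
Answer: 101151 + 3301*√16369/14076 ≈ 1.0118e+5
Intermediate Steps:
Q(O) = -2*O
W(g) = -6 - 12/g
z = -6787/14076 (z = -71/153 + (-6 - 12/(-12))/276 = -71*1/153 + (-6 - 12*(-1/12))*(1/276) = -71/153 + (-6 + 1)*(1/276) = -71/153 - 5*1/276 = -71/153 - 5/276 = -6787/14076 ≈ -0.48217)
101151 + c(Q(15), z) = 101151 + √((-2*15)² + (-6787/14076)²) = 101151 + √((-30)² + 46063369/198133776) = 101151 + √(900 + 46063369/198133776) = 101151 + √(178366461769/198133776) = 101151 + 3301*√16369/14076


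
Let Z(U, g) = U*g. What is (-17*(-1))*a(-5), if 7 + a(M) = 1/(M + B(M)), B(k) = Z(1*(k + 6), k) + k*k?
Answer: -1768/15 ≈ -117.87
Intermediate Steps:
B(k) = k**2 + k*(6 + k) (B(k) = (1*(k + 6))*k + k*k = (1*(6 + k))*k + k**2 = (6 + k)*k + k**2 = k*(6 + k) + k**2 = k**2 + k*(6 + k))
a(M) = -7 + 1/(M + 2*M*(3 + M))
(-17*(-1))*a(-5) = (-17*(-1))*((1 - 49*(-5) - 14*(-5)**2)/((-5)*(7 + 2*(-5)))) = 17*(-(1 + 245 - 14*25)/(5*(7 - 10))) = 17*(-1/5*(1 + 245 - 350)/(-3)) = 17*(-1/5*(-1/3)*(-104)) = 17*(-104/15) = -1768/15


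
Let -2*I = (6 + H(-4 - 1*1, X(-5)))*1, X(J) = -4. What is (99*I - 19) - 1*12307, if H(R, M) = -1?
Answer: -25147/2 ≈ -12574.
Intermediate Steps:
I = -5/2 (I = -(6 - 1)/2 = -5/2 ≈ -2.5000)
(99*I - 19) - 1*12307 = (99*(-5/2) - 19) - 1*12307 = (-495/2 - 19) - 12307 = -533/2 - 12307 = -25147/2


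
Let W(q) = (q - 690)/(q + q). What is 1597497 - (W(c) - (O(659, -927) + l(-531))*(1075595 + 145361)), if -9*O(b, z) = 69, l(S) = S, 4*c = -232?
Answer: -57079900306/87 ≈ -6.5609e+8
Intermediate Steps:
c = -58 (c = (¼)*(-232) = -58)
O(b, z) = -23/3 (O(b, z) = -⅑*69 = -23/3)
W(q) = (-690 + q)/(2*q) (W(q) = (-690 + q)/((2*q)) = (-690 + q)*(1/(2*q)) = (-690 + q)/(2*q))
1597497 - (W(c) - (O(659, -927) + l(-531))*(1075595 + 145361)) = 1597497 - ((½)*(-690 - 58)/(-58) - (-23/3 - 531)*(1075595 + 145361)) = 1597497 - ((½)*(-1/58)*(-748) - (-1616)*1220956/3) = 1597497 - (187/29 - 1*(-1973064896/3)) = 1597497 - (187/29 + 1973064896/3) = 1597497 - 1*57218882545/87 = 1597497 - 57218882545/87 = -57079900306/87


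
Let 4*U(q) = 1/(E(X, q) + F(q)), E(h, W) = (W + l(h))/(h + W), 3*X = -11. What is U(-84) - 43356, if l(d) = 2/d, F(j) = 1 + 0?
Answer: -985565699/22732 ≈ -43356.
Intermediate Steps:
F(j) = 1
X = -11/3 (X = (⅓)*(-11) = -11/3 ≈ -3.6667)
E(h, W) = (W + 2/h)/(W + h) (E(h, W) = (W + 2/h)/(h + W) = (W + 2/h)/(W + h))
U(q) = 1/(4*(1 - 3*(2 - 11*q/3)/(11*(-11/3 + q)))) (U(q) = 1/(4*((2 + q*(-11/3))/((-11/3)*(q - 11/3)) + 1)) = 1/(4*(-3*(2 - 11*q/3)/(11*(-11/3 + q)) + 1)) = 1/(4*(1 - 3*(2 - 11*q/3)/(11*(-11/3 + q)))))
U(-84) - 43356 = 11*(-11 + 3*(-84))/(4*(-139 + 66*(-84))) - 43356 = 11*(-11 - 252)/(4*(-139 - 5544)) - 43356 = (11/4)*(-263)/(-5683) - 43356 = (11/4)*(-1/5683)*(-263) - 43356 = 2893/22732 - 43356 = -985565699/22732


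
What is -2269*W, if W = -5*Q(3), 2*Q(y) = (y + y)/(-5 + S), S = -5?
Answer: -6807/2 ≈ -3403.5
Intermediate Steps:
Q(y) = -y/10 (Q(y) = ((y + y)/(-5 - 5))/2 = ((2*y)/(-10))/2 = ((2*y)*(-⅒))/2 = (-y/5)/2 = -y/10)
W = 3/2 (W = -(-1)*3/2 = -5*(-3/10) = 3/2 ≈ 1.5000)
-2269*W = -2269*3/2 = -6807/2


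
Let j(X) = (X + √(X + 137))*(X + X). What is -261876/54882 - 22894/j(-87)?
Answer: -432879983/68776293 - 57235*√2/654153 ≈ -6.4178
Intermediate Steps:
j(X) = 2*X*(X + √(137 + X)) (j(X) = (X + √(137 + X))*(2*X) = 2*X*(X + √(137 + X)))
-261876/54882 - 22894/j(-87) = -261876/54882 - 22894*(-1/(174*(-87 + √(137 - 87)))) = -261876*1/54882 - 22894*(-1/(174*(-87 + √50))) = -43646/9147 - 22894*(-1/(174*(-87 + 5*√2))) = -43646/9147 - 22894/(15138 - 870*√2)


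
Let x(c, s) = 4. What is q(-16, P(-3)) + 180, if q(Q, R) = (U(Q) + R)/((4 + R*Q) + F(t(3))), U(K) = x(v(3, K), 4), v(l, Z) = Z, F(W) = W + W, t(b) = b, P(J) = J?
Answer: 10441/58 ≈ 180.02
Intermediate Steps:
F(W) = 2*W
U(K) = 4
q(Q, R) = (4 + R)/(10 + Q*R) (q(Q, R) = (4 + R)/((4 + R*Q) + 2*3) = (4 + R)/((4 + Q*R) + 6) = (4 + R)/(10 + Q*R))
q(-16, P(-3)) + 180 = (4 - 3)/(10 - 16*(-3)) + 180 = 1/(10 + 48) + 180 = 1/58 + 180 = 10441/58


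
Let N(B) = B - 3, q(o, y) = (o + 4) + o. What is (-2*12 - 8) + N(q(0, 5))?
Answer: -31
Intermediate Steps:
q(o, y) = 4 + 2*o (q(o, y) = (4 + o) + o = 4 + 2*o)
N(B) = -3 + B
(-2*12 - 8) + N(q(0, 5)) = (-2*12 - 8) + (-3 + (4 + 2*0)) = (-24 - 8) + (-3 + (4 + 0)) = -32 + (-3 + 4) = -32 + 1 = -31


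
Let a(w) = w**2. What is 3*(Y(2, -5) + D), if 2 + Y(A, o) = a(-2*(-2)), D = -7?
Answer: 21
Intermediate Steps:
Y(A, o) = 14 (Y(A, o) = -2 + (-2*(-2))**2 = -2 + 4**2 = -2 + 16 = 14)
3*(Y(2, -5) + D) = 3*(14 - 7) = 3*7 = 21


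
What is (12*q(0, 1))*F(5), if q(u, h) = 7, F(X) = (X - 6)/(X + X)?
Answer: -42/5 ≈ -8.4000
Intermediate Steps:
F(X) = (-6 + X)/(2*X) (F(X) = (-6 + X)/((2*X)) = (-6 + X)*(1/(2*X)) = (-6 + X)/(2*X))
(12*q(0, 1))*F(5) = (12*7)*((½)*(-6 + 5)/5) = 84*((½)*(⅕)*(-1)) = 84*(-⅒) = -42/5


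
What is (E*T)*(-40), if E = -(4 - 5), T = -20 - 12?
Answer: 1280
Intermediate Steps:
T = -32
E = 1 (E = -1*(-1) = 1)
(E*T)*(-40) = (1*(-32))*(-40) = -32*(-40) = 1280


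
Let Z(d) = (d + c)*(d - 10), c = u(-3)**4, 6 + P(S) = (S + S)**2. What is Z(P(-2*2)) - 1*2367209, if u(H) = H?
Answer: -2360537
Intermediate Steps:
P(S) = -6 + 4*S**2 (P(S) = -6 + (S + S)**2 = -6 + (2*S)**2 = -6 + 4*S**2)
c = 81 (c = (-3)**4 = 81)
Z(d) = (-10 + d)*(81 + d) (Z(d) = (d + 81)*(d - 10) = (81 + d)*(-10 + d) = (-10 + d)*(81 + d))
Z(P(-2*2)) - 1*2367209 = (-810 + (-6 + 4*(-2*2)**2)**2 + 71*(-6 + 4*(-2*2)**2)) - 1*2367209 = (-810 + (-6 + 4*(-4)**2)**2 + 71*(-6 + 4*(-4)**2)) - 2367209 = (-810 + (-6 + 4*16)**2 + 71*(-6 + 4*16)) - 2367209 = (-810 + (-6 + 64)**2 + 71*(-6 + 64)) - 2367209 = (-810 + 58**2 + 71*58) - 2367209 = (-810 + 3364 + 4118) - 2367209 = 6672 - 2367209 = -2360537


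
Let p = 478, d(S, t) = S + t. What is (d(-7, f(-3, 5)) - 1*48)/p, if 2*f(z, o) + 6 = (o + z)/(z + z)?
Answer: -349/2868 ≈ -0.12169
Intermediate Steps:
f(z, o) = -3 + (o + z)/(4*z) (f(z, o) = -3 + ((o + z)/(z + z))/2 = -3 + ((o + z)/((2*z)))/2 = -3 + ((o + z)*(1/(2*z)))/2 = -3 + ((o + z)/(2*z))/2 = -3 + (o + z)/(4*z))
(d(-7, f(-3, 5)) - 1*48)/p = ((-7 + (¼)*(5 - 11*(-3))/(-3)) - 1*48)/478 = ((-7 + (¼)*(-⅓)*(5 + 33)) - 48)*(1/478) = ((-7 + (¼)*(-⅓)*38) - 48)*(1/478) = ((-7 - 19/6) - 48)*(1/478) = (-61/6 - 48)*(1/478) = -349/6*1/478 = -349/2868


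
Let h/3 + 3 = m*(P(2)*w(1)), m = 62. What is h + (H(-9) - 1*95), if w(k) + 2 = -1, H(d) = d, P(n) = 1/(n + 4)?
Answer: -206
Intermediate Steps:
P(n) = 1/(4 + n)
w(k) = -3 (w(k) = -2 - 1 = -3)
h = -102 (h = -9 + 3*(62*(-3/(4 + 2))) = -9 + 3*(62*(-3/6)) = -9 + 3*(62*((⅙)*(-3))) = -9 + 3*(62*(-½)) = -9 + 3*(-31) = -9 - 93 = -102)
h + (H(-9) - 1*95) = -102 + (-9 - 1*95) = -102 + (-9 - 95) = -102 - 104 = -206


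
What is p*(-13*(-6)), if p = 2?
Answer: 156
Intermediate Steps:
p*(-13*(-6)) = 2*(-13*(-6)) = 2*78 = 156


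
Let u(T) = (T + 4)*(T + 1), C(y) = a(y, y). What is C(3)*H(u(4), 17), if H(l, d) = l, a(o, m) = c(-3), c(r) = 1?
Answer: 40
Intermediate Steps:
a(o, m) = 1
C(y) = 1
u(T) = (1 + T)*(4 + T) (u(T) = (4 + T)*(1 + T) = (1 + T)*(4 + T))
C(3)*H(u(4), 17) = 1*(4 + 4² + 5*4) = 1*(4 + 16 + 20) = 1*40 = 40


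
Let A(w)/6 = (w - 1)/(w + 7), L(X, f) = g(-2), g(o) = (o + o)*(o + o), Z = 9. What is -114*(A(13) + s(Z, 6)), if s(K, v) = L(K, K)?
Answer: -11172/5 ≈ -2234.4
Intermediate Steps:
g(o) = 4*o² (g(o) = (2*o)*(2*o) = 4*o²)
L(X, f) = 16 (L(X, f) = 4*(-2)² = 4*4 = 16)
s(K, v) = 16
A(w) = 6*(-1 + w)/(7 + w) (A(w) = 6*((w - 1)/(w + 7)) = 6*((-1 + w)/(7 + w)) = 6*(-1 + w)/(7 + w))
-114*(A(13) + s(Z, 6)) = -114*(6*(-1 + 13)/(7 + 13) + 16) = -114*(6*12/20 + 16) = -114*(6*(1/20)*12 + 16) = -114*(18/5 + 16) = -114*98/5 = -11172/5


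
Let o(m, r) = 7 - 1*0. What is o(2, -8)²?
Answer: 49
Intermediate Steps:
o(m, r) = 7 (o(m, r) = 7 + 0 = 7)
o(2, -8)² = 7² = 49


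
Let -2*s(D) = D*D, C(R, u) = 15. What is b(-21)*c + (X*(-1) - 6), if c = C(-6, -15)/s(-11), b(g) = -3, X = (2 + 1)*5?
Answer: -2451/121 ≈ -20.256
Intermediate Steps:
s(D) = -D²/2 (s(D) = -D*D/2 = -D²/2)
X = 15 (X = 3*5 = 15)
c = -30/121 (c = 15/((-½*(-11)²)) = 15/((-½*121)) = 15/(-121/2) = 15*(-2/121) = -30/121 ≈ -0.24793)
b(-21)*c + (X*(-1) - 6) = -3*(-30/121) + (15*(-1) - 6) = 90/121 + (-15 - 6) = 90/121 - 21 = -2451/121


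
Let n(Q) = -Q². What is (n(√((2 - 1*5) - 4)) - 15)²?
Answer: 64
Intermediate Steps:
(n(√((2 - 1*5) - 4)) - 15)² = (-(√((2 - 1*5) - 4))² - 15)² = (-(√((2 - 5) - 4))² - 15)² = (-(√(-3 - 4))² - 15)² = (-(√(-7))² - 15)² = (-(I*√7)² - 15)² = (-1*(-7) - 15)² = (7 - 15)² = (-8)² = 64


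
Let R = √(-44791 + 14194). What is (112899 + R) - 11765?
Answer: 101134 + I*√30597 ≈ 1.0113e+5 + 174.92*I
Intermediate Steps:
R = I*√30597 (R = √(-30597) = I*√30597 ≈ 174.92*I)
(112899 + R) - 11765 = (112899 + I*√30597) - 11765 = 101134 + I*√30597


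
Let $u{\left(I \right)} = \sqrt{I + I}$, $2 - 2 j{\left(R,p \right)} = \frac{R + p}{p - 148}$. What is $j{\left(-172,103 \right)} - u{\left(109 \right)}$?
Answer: $\frac{7}{30} - \sqrt{218} \approx -14.531$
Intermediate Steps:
$j{\left(R,p \right)} = 1 - \frac{R + p}{2 \left(-148 + p\right)}$ ($j{\left(R,p \right)} = 1 - \frac{\left(R + p\right) \frac{1}{p - 148}}{2} = 1 - \frac{\left(R + p\right) \frac{1}{-148 + p}}{2} = 1 - \frac{\frac{1}{-148 + p} \left(R + p\right)}{2} = 1 - \frac{R + p}{2 \left(-148 + p\right)}$)
$u{\left(I \right)} = \sqrt{2} \sqrt{I}$ ($u{\left(I \right)} = \sqrt{2 I} = \sqrt{2} \sqrt{I}$)
$j{\left(-172,103 \right)} - u{\left(109 \right)} = \frac{-296 + 103 - -172}{2 \left(-148 + 103\right)} - \sqrt{2} \sqrt{109} = \frac{-296 + 103 + 172}{2 \left(-45\right)} - \sqrt{218} = \frac{1}{2} \left(- \frac{1}{45}\right) \left(-21\right) - \sqrt{218} = \frac{7}{30} - \sqrt{218}$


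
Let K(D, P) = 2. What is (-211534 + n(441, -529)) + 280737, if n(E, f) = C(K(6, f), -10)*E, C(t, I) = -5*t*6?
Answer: 42743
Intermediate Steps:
C(t, I) = -30*t
n(E, f) = -60*E (n(E, f) = (-30*2)*E = -60*E)
(-211534 + n(441, -529)) + 280737 = (-211534 - 60*441) + 280737 = (-211534 - 26460) + 280737 = -237994 + 280737 = 42743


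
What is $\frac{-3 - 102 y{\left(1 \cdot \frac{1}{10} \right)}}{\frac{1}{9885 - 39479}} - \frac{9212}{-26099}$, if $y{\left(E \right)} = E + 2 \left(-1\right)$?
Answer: $- \frac{736844564864}{130495} \approx -5.6465 \cdot 10^{6}$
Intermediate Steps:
$y{\left(E \right)} = -2 + E$ ($y{\left(E \right)} = E - 2 = -2 + E$)
$\frac{-3 - 102 y{\left(1 \cdot \frac{1}{10} \right)}}{\frac{1}{9885 - 39479}} - \frac{9212}{-26099} = \frac{-3 - 102 \left(-2 + 1 \cdot \frac{1}{10}\right)}{\frac{1}{9885 - 39479}} - \frac{9212}{-26099} = \frac{-3 - 102 \left(-2 + 1 \cdot \frac{1}{10}\right)}{\frac{1}{-29594}} - - \frac{9212}{26099} = \frac{-3 - 102 \left(-2 + \frac{1}{10}\right)}{- \frac{1}{29594}} + \frac{9212}{26099} = \left(-3 - - \frac{969}{5}\right) \left(-29594\right) + \frac{9212}{26099} = \left(-3 + \frac{969}{5}\right) \left(-29594\right) + \frac{9212}{26099} = \frac{954}{5} \left(-29594\right) + \frac{9212}{26099} = - \frac{28232676}{5} + \frac{9212}{26099} = - \frac{736844564864}{130495}$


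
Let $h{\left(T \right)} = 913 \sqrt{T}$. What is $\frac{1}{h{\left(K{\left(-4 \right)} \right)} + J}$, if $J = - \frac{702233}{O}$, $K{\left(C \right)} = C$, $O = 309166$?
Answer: $- \frac{217106567678}{318702648472783745} - \frac{174535682005256 i}{318702648472783745} \approx -6.8122 \cdot 10^{-7} - 0.00054764 i$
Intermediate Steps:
$J = - \frac{702233}{309166} \approx -2.2714$
$\frac{1}{h{\left(K{\left(-4 \right)} \right)} + J} = \frac{1}{913 \sqrt{-4} - \frac{702233}{309166}} = \frac{1}{913 \cdot 2 i - \frac{702233}{309166}} = \frac{1}{1826 i - \frac{702233}{309166}} = \frac{1}{- \frac{702233}{309166} + 1826 i} = \frac{95583615556 \left(- \frac{702233}{309166} - 1826 i\right)}{318702648472783745}$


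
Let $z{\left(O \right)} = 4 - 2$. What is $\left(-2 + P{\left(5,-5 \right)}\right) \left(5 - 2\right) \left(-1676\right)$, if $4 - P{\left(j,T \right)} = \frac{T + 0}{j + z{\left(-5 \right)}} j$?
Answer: $- \frac{196092}{7} \approx -28013.0$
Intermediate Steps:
$z{\left(O \right)} = 2$
$P{\left(j,T \right)} = 4 - \frac{T j}{2 + j}$ ($P{\left(j,T \right)} = 4 - \frac{T + 0}{j + 2} j = 4 - \frac{T}{2 + j} j = 4 - \frac{T j}{2 + j}$)
$\left(-2 + P{\left(5,-5 \right)}\right) \left(5 - 2\right) \left(-1676\right) = \left(-2 + \frac{8 + 4 \cdot 5 - \left(-5\right) 5}{2 + 5}\right) \left(5 - 2\right) \left(-1676\right) = \left(-2 + \frac{8 + 20 + 25}{7}\right) 3 \left(-1676\right) = \left(-2 + \frac{1}{7} \cdot 53\right) 3 \left(-1676\right) = \left(-2 + \frac{53}{7}\right) 3 \left(-1676\right) = \frac{39}{7} \cdot 3 \left(-1676\right) = \frac{117}{7} \left(-1676\right) = - \frac{196092}{7}$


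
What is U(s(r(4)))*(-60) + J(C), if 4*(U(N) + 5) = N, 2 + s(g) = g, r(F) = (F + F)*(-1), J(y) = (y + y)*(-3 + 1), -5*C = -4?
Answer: 2234/5 ≈ 446.80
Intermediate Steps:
C = ⅘ (C = -⅕*(-4) = ⅘ ≈ 0.80000)
J(y) = -4*y (J(y) = (2*y)*(-2) = -4*y)
r(F) = -2*F (r(F) = (2*F)*(-1) = -2*F)
s(g) = -2 + g
U(N) = -5 + N/4
U(s(r(4)))*(-60) + J(C) = (-5 + (-2 - 2*4)/4)*(-60) - 4*⅘ = (-5 + (-2 - 8)/4)*(-60) - 16/5 = (-5 + (¼)*(-10))*(-60) - 16/5 = (-5 - 5/2)*(-60) - 16/5 = -15/2*(-60) - 16/5 = 450 - 16/5 = 2234/5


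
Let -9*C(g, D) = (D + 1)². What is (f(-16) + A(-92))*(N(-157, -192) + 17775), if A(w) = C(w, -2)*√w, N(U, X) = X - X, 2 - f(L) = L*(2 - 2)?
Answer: 35550 - 3950*I*√23 ≈ 35550.0 - 18944.0*I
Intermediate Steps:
f(L) = 2 (f(L) = 2 - L*(2 - 2) = 2 - L*0 = 2 - 1*0 = 2 + 0 = 2)
N(U, X) = 0
C(g, D) = -(1 + D)²/9 (C(g, D) = -(D + 1)²/9 = -(1 + D)²/9)
A(w) = -√w/9 (A(w) = (-(1 - 2)²/9)*√w = (-⅑*(-1)²)*√w = (-⅑*1)*√w = -√w/9)
(f(-16) + A(-92))*(N(-157, -192) + 17775) = (2 - 2*I*√23/9)*(0 + 17775) = (2 - 2*I*√23/9)*17775 = 35550 - 3950*I*√23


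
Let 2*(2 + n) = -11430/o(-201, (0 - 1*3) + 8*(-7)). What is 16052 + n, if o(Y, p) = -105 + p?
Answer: 2637915/164 ≈ 16085.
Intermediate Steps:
n = 5387/164 (n = -2 + (-11430/(-105 + ((0 - 1*3) + 8*(-7))))/2 = -2 + (-11430/(-105 + ((0 - 3) - 56)))/2 = -2 + (-11430/(-105 + (-3 - 56)))/2 = -2 + (-11430/(-105 - 59))/2 = -2 + (-11430/(-164))/2 = -2 + (-11430*(-1/164))/2 = -2 + (1/2)*(5715/82) = -2 + 5715/164 = 5387/164 ≈ 32.848)
16052 + n = 16052 + 5387/164 = 2637915/164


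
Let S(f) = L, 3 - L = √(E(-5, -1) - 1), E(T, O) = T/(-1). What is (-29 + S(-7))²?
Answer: 784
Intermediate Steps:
E(T, O) = -T (E(T, O) = T*(-1) = -T)
L = 1 (L = 3 - √(-1*(-5) - 1) = 3 - √(5 - 1) = 3 - √4 = 3 - 1*2 = 3 - 2 = 1)
S(f) = 1
(-29 + S(-7))² = (-29 + 1)² = (-28)² = 784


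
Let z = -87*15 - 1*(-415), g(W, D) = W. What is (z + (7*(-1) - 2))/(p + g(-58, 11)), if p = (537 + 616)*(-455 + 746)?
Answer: -899/335465 ≈ -0.0026799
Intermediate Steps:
p = 335523 (p = 1153*291 = 335523)
z = -890 (z = -1305 + 415 = -890)
(z + (7*(-1) - 2))/(p + g(-58, 11)) = (-890 + (7*(-1) - 2))/(335523 - 58) = (-890 + (-7 - 2))/335465 = (-890 - 9)*(1/335465) = -899*1/335465 = -899/335465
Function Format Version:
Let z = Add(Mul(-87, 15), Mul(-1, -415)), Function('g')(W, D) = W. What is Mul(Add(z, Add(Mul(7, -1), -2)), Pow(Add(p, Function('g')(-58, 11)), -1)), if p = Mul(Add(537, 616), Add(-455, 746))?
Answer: Rational(-899, 335465) ≈ -0.0026799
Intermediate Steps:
p = 335523 (p = Mul(1153, 291) = 335523)
z = -890 (z = Add(-1305, 415) = -890)
Mul(Add(z, Add(Mul(7, -1), -2)), Pow(Add(p, Function('g')(-58, 11)), -1)) = Mul(Add(-890, Add(Mul(7, -1), -2)), Pow(Add(335523, -58), -1)) = Mul(Add(-890, Add(-7, -2)), Pow(335465, -1)) = Mul(Add(-890, -9), Rational(1, 335465)) = Mul(-899, Rational(1, 335465)) = Rational(-899, 335465)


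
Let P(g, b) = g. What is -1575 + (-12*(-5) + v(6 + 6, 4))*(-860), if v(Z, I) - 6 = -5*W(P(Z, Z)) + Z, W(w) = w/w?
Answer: -64355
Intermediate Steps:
W(w) = 1
v(Z, I) = 1 + Z (v(Z, I) = 6 + (-5*1 + Z) = 6 + (-5 + Z) = 1 + Z)
-1575 + (-12*(-5) + v(6 + 6, 4))*(-860) = -1575 + (-12*(-5) + (1 + (6 + 6)))*(-860) = -1575 + (60 + (1 + 12))*(-860) = -1575 + (60 + 13)*(-860) = -1575 + 73*(-860) = -1575 - 62780 = -64355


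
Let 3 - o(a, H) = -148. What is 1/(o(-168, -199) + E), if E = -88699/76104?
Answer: 76104/11403005 ≈ 0.0066740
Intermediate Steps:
o(a, H) = 151 (o(a, H) = 3 - 1*(-148) = 3 + 148 = 151)
E = -88699/76104 (E = -88699*1/76104 = -88699/76104 ≈ -1.1655)
1/(o(-168, -199) + E) = 1/(151 - 88699/76104) = 1/(11403005/76104) = 76104/11403005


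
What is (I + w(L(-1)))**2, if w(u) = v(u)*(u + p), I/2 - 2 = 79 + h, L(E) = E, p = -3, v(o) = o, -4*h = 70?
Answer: 17161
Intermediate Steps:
h = -35/2 (h = -1/4*70 = -35/2 ≈ -17.500)
I = 127 (I = 4 + 2*(79 - 35/2) = 4 + 2*(123/2) = 4 + 123 = 127)
w(u) = u*(-3 + u) (w(u) = u*(u - 3) = u*(-3 + u))
(I + w(L(-1)))**2 = (127 - (-3 - 1))**2 = (127 - 1*(-4))**2 = (127 + 4)**2 = 131**2 = 17161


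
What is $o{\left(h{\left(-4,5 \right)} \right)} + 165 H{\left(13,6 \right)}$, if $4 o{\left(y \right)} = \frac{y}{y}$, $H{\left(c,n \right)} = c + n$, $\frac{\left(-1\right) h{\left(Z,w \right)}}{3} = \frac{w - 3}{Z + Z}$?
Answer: $\frac{12541}{4} \approx 3135.3$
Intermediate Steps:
$h{\left(Z,w \right)} = - \frac{3 \left(-3 + w\right)}{2 Z}$ ($h{\left(Z,w \right)} = - 3 \frac{w - 3}{Z + Z} = - 3 \frac{-3 + w}{2 Z} = - \frac{3 \left(-3 + w\right)}{2 Z}$)
$o{\left(y \right)} = \frac{1}{4}$ ($o{\left(y \right)} = \frac{y \frac{1}{y}}{4} = \frac{1}{4} \cdot 1 = \frac{1}{4}$)
$o{\left(h{\left(-4,5 \right)} \right)} + 165 H{\left(13,6 \right)} = \frac{1}{4} + 165 \left(13 + 6\right) = \frac{1}{4} + 165 \cdot 19 = \frac{1}{4} + 3135 = \frac{12541}{4}$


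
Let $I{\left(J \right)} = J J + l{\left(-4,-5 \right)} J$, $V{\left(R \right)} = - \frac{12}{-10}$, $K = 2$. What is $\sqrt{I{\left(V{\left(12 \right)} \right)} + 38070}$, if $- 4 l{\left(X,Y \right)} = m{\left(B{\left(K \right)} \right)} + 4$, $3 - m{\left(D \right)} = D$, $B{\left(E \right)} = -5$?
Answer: $\frac{12 \sqrt{6609}}{5} \approx 195.11$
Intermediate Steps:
$V{\left(R \right)} = \frac{6}{5}$ ($V{\left(R \right)} = \left(-12\right) \left(- \frac{1}{10}\right) = \frac{6}{5}$)
$m{\left(D \right)} = 3 - D$
$l{\left(X,Y \right)} = -3$ ($l{\left(X,Y \right)} = - \frac{\left(3 - -5\right) + 4}{4} = - \frac{\left(3 + 5\right) + 4}{4} = - \frac{8 + 4}{4} = \left(- \frac{1}{4}\right) 12 = -3$)
$I{\left(J \right)} = J^{2} - 3 J$ ($I{\left(J \right)} = J J - 3 J = J^{2} - 3 J$)
$\sqrt{I{\left(V{\left(12 \right)} \right)} + 38070} = \sqrt{\frac{6 \left(-3 + \frac{6}{5}\right)}{5} + 38070} = \sqrt{\frac{6}{5} \left(- \frac{9}{5}\right) + 38070} = \sqrt{- \frac{54}{25} + 38070} = \sqrt{\frac{951696}{25}} = \frac{12 \sqrt{6609}}{5}$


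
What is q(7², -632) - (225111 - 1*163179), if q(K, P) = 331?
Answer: -61601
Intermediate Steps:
q(7², -632) - (225111 - 1*163179) = 331 - (225111 - 1*163179) = 331 - (225111 - 163179) = 331 - 1*61932 = 331 - 61932 = -61601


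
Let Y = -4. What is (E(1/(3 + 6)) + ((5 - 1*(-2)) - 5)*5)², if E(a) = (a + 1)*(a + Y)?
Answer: 211600/6561 ≈ 32.251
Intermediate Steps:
E(a) = (1 + a)*(-4 + a) (E(a) = (a + 1)*(a - 4) = (1 + a)*(-4 + a))
(E(1/(3 + 6)) + ((5 - 1*(-2)) - 5)*5)² = ((-4 + (1/(3 + 6))² - 3/(3 + 6)) + ((5 - 1*(-2)) - 5)*5)² = ((-4 + (1/9)² - 3/9) + ((5 + 2) - 5)*5)² = ((-4 + (⅑)² - 3*⅑) + (7 - 5)*5)² = ((-4 + 1/81 - ⅓) + 2*5)² = (-350/81 + 10)² = (460/81)² = 211600/6561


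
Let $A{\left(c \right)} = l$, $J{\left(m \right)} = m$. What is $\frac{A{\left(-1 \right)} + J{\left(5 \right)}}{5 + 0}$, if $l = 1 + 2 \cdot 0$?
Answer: $\frac{6}{5} \approx 1.2$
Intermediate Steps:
$l = 1$ ($l = 1 + 0 = 1$)
$A{\left(c \right)} = 1$
$\frac{A{\left(-1 \right)} + J{\left(5 \right)}}{5 + 0} = \frac{1 + 5}{5 + 0} = \frac{1}{5} \cdot 6 = \frac{6}{5}$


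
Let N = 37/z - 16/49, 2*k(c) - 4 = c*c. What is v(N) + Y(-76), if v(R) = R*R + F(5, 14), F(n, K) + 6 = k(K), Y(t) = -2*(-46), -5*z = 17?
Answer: 216242923/693889 ≈ 311.64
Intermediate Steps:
z = -17/5 (z = -⅕*17 = -17/5 ≈ -3.4000)
k(c) = 2 + c²/2 (k(c) = 2 + (c*c)/2 = 2 + c²/2)
Y(t) = 92
F(n, K) = -4 + K²/2 (F(n, K) = -6 + (2 + K²/2) = -4 + K²/2)
N = -9337/833 (N = 37/(-17/5) - 16/49 = 37*(-5/17) - 16*1/49 = -185/17 - 16/49 = -9337/833 ≈ -11.209)
v(R) = 94 + R² (v(R) = R*R + (-4 + (½)*14²) = R² + (-4 + (½)*196) = R² + (-4 + 98) = R² + 94 = 94 + R²)
v(N) + Y(-76) = (94 + (-9337/833)²) + 92 = (94 + 87179569/693889) + 92 = 152405135/693889 + 92 = 216242923/693889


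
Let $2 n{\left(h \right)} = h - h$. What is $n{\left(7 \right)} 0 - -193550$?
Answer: $193550$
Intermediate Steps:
$n{\left(h \right)} = 0$ ($n{\left(h \right)} = \frac{h - h}{2} = \frac{1}{2} \cdot 0 = 0$)
$n{\left(7 \right)} 0 - -193550 = 0 \cdot 0 - -193550 = 0 + 193550 = 193550$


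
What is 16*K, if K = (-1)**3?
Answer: -16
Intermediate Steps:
K = -1
16*K = 16*(-1) = -16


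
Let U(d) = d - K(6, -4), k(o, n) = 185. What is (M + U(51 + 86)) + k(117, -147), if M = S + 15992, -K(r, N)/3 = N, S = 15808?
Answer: 32110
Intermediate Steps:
K(r, N) = -3*N
M = 31800 (M = 15808 + 15992 = 31800)
U(d) = -12 + d (U(d) = d - (-3)*(-4) = d - 1*12 = d - 12 = -12 + d)
(M + U(51 + 86)) + k(117, -147) = (31800 + (-12 + (51 + 86))) + 185 = (31800 + (-12 + 137)) + 185 = (31800 + 125) + 185 = 31925 + 185 = 32110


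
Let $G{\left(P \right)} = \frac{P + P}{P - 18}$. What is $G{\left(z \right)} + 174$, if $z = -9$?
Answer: $\frac{524}{3} \approx 174.67$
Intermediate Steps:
$G{\left(P \right)} = \frac{2 P}{-18 + P}$
$G{\left(z \right)} + 174 = 2 \left(-9\right) \frac{1}{-18 - 9} + 174 = 2 \left(-9\right) \frac{1}{-27} + 174 = 2 \left(-9\right) \left(- \frac{1}{27}\right) + 174 = \frac{2}{3} + 174 = \frac{524}{3}$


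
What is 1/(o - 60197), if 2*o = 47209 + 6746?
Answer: -2/66439 ≈ -3.0103e-5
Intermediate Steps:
o = 53955/2 (o = (47209 + 6746)/2 = (½)*53955 = 53955/2 ≈ 26978.)
1/(o - 60197) = 1/(53955/2 - 60197) = 1/(-66439/2) = -2/66439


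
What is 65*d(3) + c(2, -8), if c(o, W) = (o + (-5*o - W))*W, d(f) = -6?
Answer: -390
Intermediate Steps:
c(o, W) = W*(-W - 4*o) (c(o, W) = (o + (-W - 5*o))*W = (-W - 4*o)*W = W*(-W - 4*o))
65*d(3) + c(2, -8) = 65*(-6) - 1*(-8)*(-8 + 4*2) = -390 - 1*(-8)*(-8 + 8) = -390 - 1*(-8)*0 = -390 + 0 = -390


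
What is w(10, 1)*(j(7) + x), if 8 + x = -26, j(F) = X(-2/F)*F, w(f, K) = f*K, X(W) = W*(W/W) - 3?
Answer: -570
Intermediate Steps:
X(W) = -3 + W (X(W) = W*1 - 3 = W - 3 = -3 + W)
w(f, K) = K*f
j(F) = F*(-3 - 2/F) (j(F) = (-3 - 2/F)*F = F*(-3 - 2/F))
x = -34 (x = -8 - 26 = -34)
w(10, 1)*(j(7) + x) = (1*10)*((-2 - 3*7) - 34) = 10*((-2 - 21) - 34) = 10*(-23 - 34) = 10*(-57) = -570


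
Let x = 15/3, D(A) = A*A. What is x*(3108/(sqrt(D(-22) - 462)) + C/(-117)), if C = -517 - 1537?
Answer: 790/9 + 7770*sqrt(22)/11 ≈ 3400.9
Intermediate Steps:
D(A) = A**2
C = -2054
x = 5 (x = 15*(1/3) = 5)
x*(3108/(sqrt(D(-22) - 462)) + C/(-117)) = 5*(3108/(sqrt((-22)**2 - 462)) - 2054/(-117)) = 5*(3108/(sqrt(484 - 462)) - 2054*(-1/117)) = 5*(3108/(sqrt(22)) + 158/9) = 5*(3108*(sqrt(22)/22) + 158/9) = 5*(1554*sqrt(22)/11 + 158/9) = 5*(158/9 + 1554*sqrt(22)/11) = 790/9 + 7770*sqrt(22)/11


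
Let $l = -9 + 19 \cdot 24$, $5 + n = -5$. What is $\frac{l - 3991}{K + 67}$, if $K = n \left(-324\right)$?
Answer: $- \frac{3544}{3307} \approx -1.0717$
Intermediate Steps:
$n = -10$ ($n = -5 - 5 = -10$)
$K = 3240$ ($K = \left(-10\right) \left(-324\right) = 3240$)
$l = 447$ ($l = -9 + 456 = 447$)
$\frac{l - 3991}{K + 67} = \frac{447 - 3991}{3240 + 67} = - \frac{3544}{3307}$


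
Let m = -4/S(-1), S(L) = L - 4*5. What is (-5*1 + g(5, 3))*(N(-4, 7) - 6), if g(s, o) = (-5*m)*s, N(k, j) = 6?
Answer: 0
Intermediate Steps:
S(L) = -20 + L (S(L) = L - 20 = -20 + L)
m = 4/21 (m = -4/(-20 - 1) = -4/(-21) = -4*(-1/21) = 4/21 ≈ 0.19048)
g(s, o) = -20*s/21 (g(s, o) = (-5*4/21)*s = -20*s/21)
(-5*1 + g(5, 3))*(N(-4, 7) - 6) = (-5*1 - 20/21*5)*(6 - 6) = (-5 - 100/21)*0 = -205/21*0 = 0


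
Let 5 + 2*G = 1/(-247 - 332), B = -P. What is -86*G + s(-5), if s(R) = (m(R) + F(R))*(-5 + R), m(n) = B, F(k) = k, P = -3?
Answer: 136108/579 ≈ 235.07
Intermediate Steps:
B = 3 (B = -1*(-3) = 3)
m(n) = 3
G = -1448/579 (G = -5/2 + 1/(2*(-247 - 332)) = -5/2 + (½)/(-579) = -5/2 + (½)*(-1/579) = -5/2 - 1/1158 = -1448/579 ≈ -2.5009)
s(R) = (-5 + R)*(3 + R) (s(R) = (3 + R)*(-5 + R) = (-5 + R)*(3 + R))
-86*G + s(-5) = -86*(-1448/579) + (-15 + (-5)² - 2*(-5)) = 124528/579 + (-15 + 25 + 10) = 124528/579 + 20 = 136108/579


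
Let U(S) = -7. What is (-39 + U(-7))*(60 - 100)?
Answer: 1840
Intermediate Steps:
(-39 + U(-7))*(60 - 100) = (-39 - 7)*(60 - 100) = -46*(-40) = 1840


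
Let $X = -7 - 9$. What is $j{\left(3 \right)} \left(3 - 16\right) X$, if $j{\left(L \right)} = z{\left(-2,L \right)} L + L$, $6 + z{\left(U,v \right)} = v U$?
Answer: $-6864$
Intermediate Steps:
$X = -16$ ($X = -7 - 9 = -16$)
$z{\left(U,v \right)} = -6 + U v$ ($z{\left(U,v \right)} = -6 + v U = -6 + U v$)
$j{\left(L \right)} = L + L \left(-6 - 2 L\right)$ ($j{\left(L \right)} = \left(-6 - 2 L\right) L + L = L \left(-6 - 2 L\right) + L = L + L \left(-6 - 2 L\right)$)
$j{\left(3 \right)} \left(3 - 16\right) X = \left(-1\right) 3 \left(5 + 2 \cdot 3\right) \left(3 - 16\right) \left(-16\right) = \left(-1\right) 3 \left(5 + 6\right) \left(\left(-13\right) \left(-16\right)\right) = \left(-1\right) 3 \cdot 11 \cdot 208 = \left(-33\right) 208 = -6864$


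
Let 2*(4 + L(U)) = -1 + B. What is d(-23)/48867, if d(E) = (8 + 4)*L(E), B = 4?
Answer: -10/16289 ≈ -0.00061391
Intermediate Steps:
L(U) = -5/2 (L(U) = -4 + (-1 + 4)/2 = -4 + (½)*3 = -4 + 3/2 = -5/2)
d(E) = -30 (d(E) = (8 + 4)*(-5/2) = 12*(-5/2) = -30)
d(-23)/48867 = -30/48867 = -30*1/48867 = -10/16289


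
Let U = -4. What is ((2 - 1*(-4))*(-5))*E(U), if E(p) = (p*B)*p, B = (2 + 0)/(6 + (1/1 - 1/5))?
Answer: -2400/17 ≈ -141.18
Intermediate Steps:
B = 5/17 (B = 2/(6 + (1*1 - 1*⅕)) = 2/(6 + (1 - ⅕)) = 2/(6 + ⅘) = 2/(34/5) = 2*(5/34) = 5/17 ≈ 0.29412)
E(p) = 5*p²/17 (E(p) = (p*(5/17))*p = (5*p/17)*p = 5*p²/17)
((2 - 1*(-4))*(-5))*E(U) = ((2 - 1*(-4))*(-5))*((5/17)*(-4)²) = ((2 + 4)*(-5))*((5/17)*16) = (6*(-5))*(80/17) = -30*80/17 = -2400/17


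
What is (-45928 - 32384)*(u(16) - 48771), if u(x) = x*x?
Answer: 3799306680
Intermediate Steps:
u(x) = x²
(-45928 - 32384)*(u(16) - 48771) = (-45928 - 32384)*(16² - 48771) = -78312*(256 - 48771) = -78312*(-48515) = 3799306680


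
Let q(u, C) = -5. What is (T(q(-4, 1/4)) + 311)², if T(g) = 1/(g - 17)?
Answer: 46799281/484 ≈ 96693.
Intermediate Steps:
T(g) = 1/(-17 + g)
(T(q(-4, 1/4)) + 311)² = (1/(-17 - 5) + 311)² = (1/(-22) + 311)² = (-1/22 + 311)² = (6841/22)² = 46799281/484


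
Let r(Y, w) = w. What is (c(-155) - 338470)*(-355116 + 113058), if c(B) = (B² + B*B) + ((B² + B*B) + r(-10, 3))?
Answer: 58666871286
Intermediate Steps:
c(B) = 3 + 4*B² (c(B) = (B² + B*B) + ((B² + B*B) + 3) = (B² + B²) + ((B² + B²) + 3) = 2*B² + (2*B² + 3) = 2*B² + (3 + 2*B²) = 3 + 4*B²)
(c(-155) - 338470)*(-355116 + 113058) = ((3 + 4*(-155)²) - 338470)*(-355116 + 113058) = ((3 + 4*24025) - 338470)*(-242058) = ((3 + 96100) - 338470)*(-242058) = (96103 - 338470)*(-242058) = -242367*(-242058) = 58666871286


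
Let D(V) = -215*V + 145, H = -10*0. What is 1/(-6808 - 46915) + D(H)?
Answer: 7789834/53723 ≈ 145.00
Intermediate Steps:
H = 0
D(V) = 145 - 215*V
1/(-6808 - 46915) + D(H) = 1/(-6808 - 46915) + (145 - 215*0) = 1/(-53723) + (145 + 0) = -1/53723 + 145 = 7789834/53723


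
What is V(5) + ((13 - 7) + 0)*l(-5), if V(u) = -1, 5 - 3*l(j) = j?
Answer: 19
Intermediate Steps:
l(j) = 5/3 - j/3
V(5) + ((13 - 7) + 0)*l(-5) = -1 + ((13 - 7) + 0)*(5/3 - ⅓*(-5)) = -1 + (6 + 0)*(5/3 + 5/3) = -1 + 6*(10/3) = -1 + 20 = 19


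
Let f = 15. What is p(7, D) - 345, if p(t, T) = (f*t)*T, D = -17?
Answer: -2130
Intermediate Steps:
p(t, T) = 15*T*t (p(t, T) = (15*t)*T = 15*T*t)
p(7, D) - 345 = 15*(-17)*7 - 345 = -1785 - 345 = -2130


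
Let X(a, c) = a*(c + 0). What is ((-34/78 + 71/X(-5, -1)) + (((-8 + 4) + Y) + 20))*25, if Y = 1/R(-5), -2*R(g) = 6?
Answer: 9565/13 ≈ 735.77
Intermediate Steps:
R(g) = -3 (R(g) = -1/2*6 = -3)
X(a, c) = a*c
Y = -1/3 (Y = 1/(-3) = -1/3 ≈ -0.33333)
((-34/78 + 71/X(-5, -1)) + (((-8 + 4) + Y) + 20))*25 = ((-34/78 + 71/((-5*(-1)))) + (((-8 + 4) - 1/3) + 20))*25 = ((-34*1/78 + 71/5) + ((-4 - 1/3) + 20))*25 = ((-17/39 + 71*(1/5)) + (-13/3 + 20))*25 = ((-17/39 + 71/5) + 47/3)*25 = (2684/195 + 47/3)*25 = (1913/65)*25 = 9565/13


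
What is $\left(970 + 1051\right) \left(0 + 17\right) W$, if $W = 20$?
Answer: $687140$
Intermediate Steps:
$\left(970 + 1051\right) \left(0 + 17\right) W = \left(970 + 1051\right) \left(0 + 17\right) 20 = 2021 \cdot 17 \cdot 20 = 2021 \cdot 340 = 687140$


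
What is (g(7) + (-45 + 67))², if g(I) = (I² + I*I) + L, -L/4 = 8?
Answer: 7744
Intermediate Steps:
L = -32 (L = -4*8 = -32)
g(I) = -32 + 2*I² (g(I) = (I² + I*I) - 32 = (I² + I²) - 32 = 2*I² - 32 = -32 + 2*I²)
(g(7) + (-45 + 67))² = ((-32 + 2*7²) + (-45 + 67))² = ((-32 + 2*49) + 22)² = ((-32 + 98) + 22)² = (66 + 22)² = 88² = 7744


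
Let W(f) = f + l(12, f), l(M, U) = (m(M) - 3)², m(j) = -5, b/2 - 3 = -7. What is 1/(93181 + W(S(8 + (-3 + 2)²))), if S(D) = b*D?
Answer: 1/93173 ≈ 1.0733e-5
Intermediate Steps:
b = -8 (b = 6 + 2*(-7) = 6 - 14 = -8)
l(M, U) = 64 (l(M, U) = (-5 - 3)² = (-8)² = 64)
S(D) = -8*D
W(f) = 64 + f (W(f) = f + 64 = 64 + f)
1/(93181 + W(S(8 + (-3 + 2)²))) = 1/(93181 + (64 - 8*(8 + (-3 + 2)²))) = 1/(93181 + (64 - 8*(8 + (-1)²))) = 1/(93181 + (64 - 8*(8 + 1))) = 1/(93181 + (64 - 8*9)) = 1/(93181 + (64 - 72)) = 1/(93181 - 8) = 1/93173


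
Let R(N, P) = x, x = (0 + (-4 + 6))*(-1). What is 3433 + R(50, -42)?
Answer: 3431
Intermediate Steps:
x = -2 (x = (0 + 2)*(-1) = 2*(-1) = -2)
R(N, P) = -2
3433 + R(50, -42) = 3433 - 2 = 3431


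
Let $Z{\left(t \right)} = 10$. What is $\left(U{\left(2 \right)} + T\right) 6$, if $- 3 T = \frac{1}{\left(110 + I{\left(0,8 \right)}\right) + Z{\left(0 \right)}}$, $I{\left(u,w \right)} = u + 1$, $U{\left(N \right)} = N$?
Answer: $\frac{1450}{121} \approx 11.983$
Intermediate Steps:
$I{\left(u,w \right)} = 1 + u$
$T = - \frac{1}{363}$ ($T = - \frac{1}{3 \left(\left(110 + \left(1 + 0\right)\right) + 10\right)} = - \frac{1}{3 \left(\left(110 + 1\right) + 10\right)} = - \frac{1}{3 \left(111 + 10\right)} = - \frac{1}{3 \cdot 121} = \left(- \frac{1}{3}\right) \frac{1}{121} = - \frac{1}{363} \approx -0.0027548$)
$\left(U{\left(2 \right)} + T\right) 6 = \left(2 - \frac{1}{363}\right) 6 = \frac{725}{363} \cdot 6 = \frac{1450}{121}$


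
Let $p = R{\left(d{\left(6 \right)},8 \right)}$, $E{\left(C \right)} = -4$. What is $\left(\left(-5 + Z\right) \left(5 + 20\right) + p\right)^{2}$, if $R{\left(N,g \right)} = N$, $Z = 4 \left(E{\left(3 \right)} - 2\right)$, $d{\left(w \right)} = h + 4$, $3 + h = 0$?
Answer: $524176$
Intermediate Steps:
$h = -3$ ($h = -3 + 0 = -3$)
$d{\left(w \right)} = 1$ ($d{\left(w \right)} = -3 + 4 = 1$)
$Z = -24$ ($Z = 4 \left(-4 - 2\right) = 4 \left(-6\right) = -24$)
$p = 1$
$\left(\left(-5 + Z\right) \left(5 + 20\right) + p\right)^{2} = \left(\left(-5 - 24\right) \left(5 + 20\right) + 1\right)^{2} = \left(\left(-29\right) 25 + 1\right)^{2} = \left(-725 + 1\right)^{2} = \left(-724\right)^{2} = 524176$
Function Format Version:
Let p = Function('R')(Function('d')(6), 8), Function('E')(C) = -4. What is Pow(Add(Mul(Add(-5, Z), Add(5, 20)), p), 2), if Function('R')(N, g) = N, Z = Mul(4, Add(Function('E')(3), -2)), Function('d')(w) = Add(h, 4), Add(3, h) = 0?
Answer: 524176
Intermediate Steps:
h = -3 (h = Add(-3, 0) = -3)
Function('d')(w) = 1 (Function('d')(w) = Add(-3, 4) = 1)
Z = -24 (Z = Mul(4, Add(-4, -2)) = Mul(4, -6) = -24)
p = 1
Pow(Add(Mul(Add(-5, Z), Add(5, 20)), p), 2) = Pow(Add(Mul(Add(-5, -24), Add(5, 20)), 1), 2) = Pow(Add(Mul(-29, 25), 1), 2) = Pow(Add(-725, 1), 2) = Pow(-724, 2) = 524176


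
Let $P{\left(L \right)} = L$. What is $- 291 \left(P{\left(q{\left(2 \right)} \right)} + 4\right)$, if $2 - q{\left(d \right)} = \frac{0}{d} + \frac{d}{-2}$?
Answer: $-2037$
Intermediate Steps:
$q{\left(d \right)} = 2 + \frac{d}{2}$ ($q{\left(d \right)} = 2 - \left(\frac{0}{d} + \frac{d}{-2}\right) = 2 - \left(0 + d \left(- \frac{1}{2}\right)\right) = 2 - \left(0 - \frac{d}{2}\right) = 2 - - \frac{d}{2} = 2 + \frac{d}{2}$)
$- 291 \left(P{\left(q{\left(2 \right)} \right)} + 4\right) = - 291 \left(\left(2 + \frac{1}{2} \cdot 2\right) + 4\right) = - 291 \left(\left(2 + 1\right) + 4\right) = - 291 \left(3 + 4\right) = \left(-291\right) 7 = -2037$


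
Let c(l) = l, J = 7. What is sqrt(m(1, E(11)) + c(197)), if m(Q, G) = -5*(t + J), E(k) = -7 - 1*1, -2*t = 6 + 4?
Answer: sqrt(187) ≈ 13.675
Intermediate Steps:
t = -5 (t = -(6 + 4)/2 = -1/2*10 = -5)
E(k) = -8 (E(k) = -7 - 1 = -8)
m(Q, G) = -10 (m(Q, G) = -5*(-5 + 7) = -5*2 = -10)
sqrt(m(1, E(11)) + c(197)) = sqrt(-10 + 197) = sqrt(187)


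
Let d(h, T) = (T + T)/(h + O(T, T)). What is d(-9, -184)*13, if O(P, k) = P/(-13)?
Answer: -62192/67 ≈ -928.24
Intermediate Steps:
O(P, k) = -P/13 (O(P, k) = P*(-1/13) = -P/13)
d(h, T) = 2*T/(h - T/13) (d(h, T) = (T + T)/(h - T/13) = (2*T)/(h - T/13) = 2*T/(h - T/13))
d(-9, -184)*13 = (26*(-184)/(-1*(-184) + 13*(-9)))*13 = (26*(-184)/(184 - 117))*13 = (26*(-184)/67)*13 = (26*(-184)*(1/67))*13 = -4784/67*13 = -62192/67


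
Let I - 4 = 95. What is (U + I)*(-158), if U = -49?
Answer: -7900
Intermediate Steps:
I = 99 (I = 4 + 95 = 99)
(U + I)*(-158) = (-49 + 99)*(-158) = 50*(-158) = -7900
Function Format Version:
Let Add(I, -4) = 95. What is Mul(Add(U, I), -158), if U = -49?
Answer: -7900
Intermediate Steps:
I = 99 (I = Add(4, 95) = 99)
Mul(Add(U, I), -158) = Mul(Add(-49, 99), -158) = Mul(50, -158) = -7900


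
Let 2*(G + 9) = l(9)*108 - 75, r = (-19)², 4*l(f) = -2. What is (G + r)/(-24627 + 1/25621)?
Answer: -14732075/1261936732 ≈ -0.011674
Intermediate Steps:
l(f) = -½ (l(f) = (¼)*(-2) = -½)
r = 361
G = -147/2 (G = -9 + (-½*108 - 75)/2 = -9 + (-54 - 75)/2 = -9 + (½)*(-129) = -9 - 129/2 = -147/2 ≈ -73.500)
(G + r)/(-24627 + 1/25621) = (-147/2 + 361)/(-24627 + 1/25621) = 575/(2*(-24627 + 1/25621)) = 575/(2*(-630968366/25621)) = (575/2)*(-25621/630968366) = -14732075/1261936732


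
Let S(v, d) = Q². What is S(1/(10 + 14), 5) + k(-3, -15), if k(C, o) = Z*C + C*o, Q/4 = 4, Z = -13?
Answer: 340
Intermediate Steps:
Q = 16 (Q = 4*4 = 16)
S(v, d) = 256 (S(v, d) = 16² = 256)
k(C, o) = -13*C + C*o
S(1/(10 + 14), 5) + k(-3, -15) = 256 - 3*(-13 - 15) = 256 - 3*(-28) = 256 + 84 = 340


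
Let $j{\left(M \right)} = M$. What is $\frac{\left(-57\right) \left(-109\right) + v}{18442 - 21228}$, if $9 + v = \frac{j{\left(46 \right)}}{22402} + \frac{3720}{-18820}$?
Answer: $- \frac{2842998827}{1276731862} \approx -2.2268$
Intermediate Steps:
$v = - \frac{4214044}{458267}$ ($v = -9 + \left(\frac{46}{22402} + \frac{3720}{-18820}\right) = -9 + \left(46 \cdot \frac{1}{22402} + 3720 \left(- \frac{1}{18820}\right)\right) = -9 + \left(\frac{1}{487} - \frac{186}{941}\right) = -9 - \frac{89641}{458267} = - \frac{4214044}{458267} \approx -9.1956$)
$\frac{\left(-57\right) \left(-109\right) + v}{18442 - 21228} = \frac{\left(-57\right) \left(-109\right) - \frac{4214044}{458267}}{18442 - 21228} = \frac{6213 - \frac{4214044}{458267}}{-2786} = \frac{2842998827}{458267} \left(- \frac{1}{2786}\right) = - \frac{2842998827}{1276731862}$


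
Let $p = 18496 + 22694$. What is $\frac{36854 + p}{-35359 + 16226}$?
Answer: $- \frac{78044}{19133} \approx -4.079$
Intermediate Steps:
$p = 41190$
$\frac{36854 + p}{-35359 + 16226} = \frac{36854 + 41190}{-35359 + 16226} = \frac{78044}{-19133} = 78044 \left(- \frac{1}{19133}\right) = - \frac{78044}{19133}$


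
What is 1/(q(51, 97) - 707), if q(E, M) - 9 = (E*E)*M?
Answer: 1/251599 ≈ 3.9746e-6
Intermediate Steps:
q(E, M) = 9 + M*E² (q(E, M) = 9 + (E*E)*M = 9 + E²*M = 9 + M*E²)
1/(q(51, 97) - 707) = 1/((9 + 97*51²) - 707) = 1/((9 + 97*2601) - 707) = 1/((9 + 252297) - 707) = 1/(252306 - 707) = 1/251599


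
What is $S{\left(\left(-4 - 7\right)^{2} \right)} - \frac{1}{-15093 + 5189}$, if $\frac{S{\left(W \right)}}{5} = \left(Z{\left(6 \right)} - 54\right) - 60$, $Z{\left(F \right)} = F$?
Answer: $- \frac{5348159}{9904} \approx -540.0$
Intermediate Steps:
$S{\left(W \right)} = -540$ ($S{\left(W \right)} = 5 \left(\left(6 - 54\right) - 60\right) = 5 \left(-48 - 60\right) = 5 \left(-108\right) = -540$)
$S{\left(\left(-4 - 7\right)^{2} \right)} - \frac{1}{-15093 + 5189} = -540 - \frac{1}{-15093 + 5189} = -540 - \frac{1}{-9904} = -540 - - \frac{1}{9904} = -540 + \frac{1}{9904} = - \frac{5348159}{9904}$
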